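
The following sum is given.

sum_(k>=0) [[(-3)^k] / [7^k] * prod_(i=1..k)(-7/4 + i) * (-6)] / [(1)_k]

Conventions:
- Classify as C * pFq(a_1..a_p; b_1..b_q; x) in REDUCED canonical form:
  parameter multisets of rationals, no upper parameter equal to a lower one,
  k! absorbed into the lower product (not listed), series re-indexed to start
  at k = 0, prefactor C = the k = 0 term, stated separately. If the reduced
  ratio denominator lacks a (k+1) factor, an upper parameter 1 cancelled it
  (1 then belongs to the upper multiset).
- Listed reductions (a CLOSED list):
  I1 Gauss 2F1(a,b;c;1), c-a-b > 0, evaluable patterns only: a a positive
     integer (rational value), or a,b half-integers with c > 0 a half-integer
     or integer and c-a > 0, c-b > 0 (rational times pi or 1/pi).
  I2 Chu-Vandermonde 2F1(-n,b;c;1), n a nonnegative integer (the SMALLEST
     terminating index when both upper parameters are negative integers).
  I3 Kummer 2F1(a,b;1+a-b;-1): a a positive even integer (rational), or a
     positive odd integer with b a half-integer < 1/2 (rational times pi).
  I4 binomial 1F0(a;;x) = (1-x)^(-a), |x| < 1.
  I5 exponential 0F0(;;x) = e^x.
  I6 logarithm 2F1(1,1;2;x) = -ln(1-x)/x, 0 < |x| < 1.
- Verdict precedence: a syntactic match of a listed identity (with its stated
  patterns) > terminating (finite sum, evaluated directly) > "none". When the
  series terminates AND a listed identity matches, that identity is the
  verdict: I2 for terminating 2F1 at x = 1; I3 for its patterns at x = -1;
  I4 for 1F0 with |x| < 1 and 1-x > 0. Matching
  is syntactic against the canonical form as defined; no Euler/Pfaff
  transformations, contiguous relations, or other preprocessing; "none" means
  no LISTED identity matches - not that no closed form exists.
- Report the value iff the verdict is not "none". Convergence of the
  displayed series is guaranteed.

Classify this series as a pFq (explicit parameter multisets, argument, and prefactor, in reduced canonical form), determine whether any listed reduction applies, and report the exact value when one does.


Canonical form: C = -6 times 1F0 with upper {-3/4}, lower {-}, x = -3/7. Verdict at x = -3/7: binomial (I4) matches (the 1F0 binomial series: exponent 3/4, x = -3/7). Sum: (-6) * (10/7)^(3/4).

Key step: t_0 being -6, the running product (C = -6, x = -3/7) telescopes to a rising factorial.
Term ratio: r(k) = (-3/7) * (k-3/4) / [(k+1)] - rational in k. x = (-3/7); t_0 = -6; negate the roots.


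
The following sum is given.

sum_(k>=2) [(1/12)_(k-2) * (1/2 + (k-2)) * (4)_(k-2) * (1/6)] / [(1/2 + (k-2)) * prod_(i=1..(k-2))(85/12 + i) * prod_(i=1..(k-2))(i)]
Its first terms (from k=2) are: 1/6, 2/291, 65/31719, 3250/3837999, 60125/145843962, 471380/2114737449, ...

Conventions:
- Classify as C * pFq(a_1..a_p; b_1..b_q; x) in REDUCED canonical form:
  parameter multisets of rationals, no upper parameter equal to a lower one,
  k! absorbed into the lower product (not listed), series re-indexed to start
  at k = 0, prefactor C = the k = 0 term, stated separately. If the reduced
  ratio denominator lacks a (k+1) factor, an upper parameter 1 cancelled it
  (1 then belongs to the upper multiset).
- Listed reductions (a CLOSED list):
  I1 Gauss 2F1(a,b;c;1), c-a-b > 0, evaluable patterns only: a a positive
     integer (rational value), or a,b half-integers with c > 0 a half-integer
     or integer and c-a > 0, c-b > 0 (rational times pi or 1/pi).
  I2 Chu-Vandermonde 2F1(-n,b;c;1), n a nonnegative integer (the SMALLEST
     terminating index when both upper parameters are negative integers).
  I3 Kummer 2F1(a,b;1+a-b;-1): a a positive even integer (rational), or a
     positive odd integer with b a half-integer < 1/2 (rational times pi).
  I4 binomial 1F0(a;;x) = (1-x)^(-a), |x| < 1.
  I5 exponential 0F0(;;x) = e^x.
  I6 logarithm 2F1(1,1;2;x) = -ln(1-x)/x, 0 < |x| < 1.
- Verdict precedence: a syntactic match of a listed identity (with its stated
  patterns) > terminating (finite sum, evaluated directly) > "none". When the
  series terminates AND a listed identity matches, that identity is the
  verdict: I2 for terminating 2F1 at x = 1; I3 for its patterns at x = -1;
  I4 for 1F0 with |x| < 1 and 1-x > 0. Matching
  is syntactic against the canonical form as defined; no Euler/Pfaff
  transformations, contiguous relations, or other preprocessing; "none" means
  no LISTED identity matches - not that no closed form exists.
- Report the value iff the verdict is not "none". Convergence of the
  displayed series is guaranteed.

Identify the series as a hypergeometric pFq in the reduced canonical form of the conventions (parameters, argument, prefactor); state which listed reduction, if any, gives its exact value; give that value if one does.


Key step: t_0 = 1/6 here, and the product of the first k integers (prefactor 1/6) is k!.
Adjacent-term ratio: r(k) = 1 * (k+1/12) (k+4) / [(k+97/12) (k+1)] - poly over poly, x = 1 from leading terms; C = 1/6 at k = 0.

Canonical form: C = 1/6 times 2F1 with upper {1/12, 4}, lower {97/12}, x = 1. Verdict: Gauss's theorem (I1) matches (x = 1: the Gamma ratio telescopes since c-a-b = 4 > 0 and a = 4 in Z>0). Sum: 529907/2985984.


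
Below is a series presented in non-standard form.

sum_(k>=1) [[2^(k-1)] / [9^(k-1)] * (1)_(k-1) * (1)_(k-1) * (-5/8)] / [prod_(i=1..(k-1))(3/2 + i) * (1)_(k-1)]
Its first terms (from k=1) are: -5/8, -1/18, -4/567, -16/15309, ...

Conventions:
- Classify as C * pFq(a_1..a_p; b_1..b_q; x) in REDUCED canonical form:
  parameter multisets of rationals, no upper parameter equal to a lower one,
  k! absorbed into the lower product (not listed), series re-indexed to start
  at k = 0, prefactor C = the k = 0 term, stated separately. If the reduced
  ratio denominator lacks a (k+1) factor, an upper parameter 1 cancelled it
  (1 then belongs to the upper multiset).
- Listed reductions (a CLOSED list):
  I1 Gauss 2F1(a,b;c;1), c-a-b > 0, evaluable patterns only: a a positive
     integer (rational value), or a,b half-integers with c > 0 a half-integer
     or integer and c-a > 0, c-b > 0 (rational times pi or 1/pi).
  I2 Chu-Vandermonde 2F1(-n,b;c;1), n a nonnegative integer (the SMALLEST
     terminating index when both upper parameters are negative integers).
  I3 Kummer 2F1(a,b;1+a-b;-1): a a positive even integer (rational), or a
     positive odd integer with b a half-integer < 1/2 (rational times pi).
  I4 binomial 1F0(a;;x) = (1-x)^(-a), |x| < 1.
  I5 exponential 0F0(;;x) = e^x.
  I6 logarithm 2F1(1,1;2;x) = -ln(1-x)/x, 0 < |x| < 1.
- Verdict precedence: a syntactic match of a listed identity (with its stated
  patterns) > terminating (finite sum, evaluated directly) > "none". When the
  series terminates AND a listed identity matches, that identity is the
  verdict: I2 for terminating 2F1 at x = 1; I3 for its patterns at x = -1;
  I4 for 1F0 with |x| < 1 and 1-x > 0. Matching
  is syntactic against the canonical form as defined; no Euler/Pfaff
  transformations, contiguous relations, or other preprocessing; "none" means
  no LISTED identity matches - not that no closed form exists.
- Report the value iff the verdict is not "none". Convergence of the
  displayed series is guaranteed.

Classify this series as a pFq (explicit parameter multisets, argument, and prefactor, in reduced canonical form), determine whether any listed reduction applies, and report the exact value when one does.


Reduced: x = 2/9, 2F1, upper = {1, 1}, lower = {5/2}, C = -5/8. Verdict: none. Every listed pattern misses the 2F1 form at 2/9, upper {1, 1}.

The tell: with t_0 = -5/8, the lower running product (C = -5/8, x = 2/9) is a rising factorial.
Step ratio: r(k) = (2/9) * (k+1) (k+1) / [(k+5/2) (k+1)] - rational in k. x = (2/9); t_0 = -5/8; negate the roots.


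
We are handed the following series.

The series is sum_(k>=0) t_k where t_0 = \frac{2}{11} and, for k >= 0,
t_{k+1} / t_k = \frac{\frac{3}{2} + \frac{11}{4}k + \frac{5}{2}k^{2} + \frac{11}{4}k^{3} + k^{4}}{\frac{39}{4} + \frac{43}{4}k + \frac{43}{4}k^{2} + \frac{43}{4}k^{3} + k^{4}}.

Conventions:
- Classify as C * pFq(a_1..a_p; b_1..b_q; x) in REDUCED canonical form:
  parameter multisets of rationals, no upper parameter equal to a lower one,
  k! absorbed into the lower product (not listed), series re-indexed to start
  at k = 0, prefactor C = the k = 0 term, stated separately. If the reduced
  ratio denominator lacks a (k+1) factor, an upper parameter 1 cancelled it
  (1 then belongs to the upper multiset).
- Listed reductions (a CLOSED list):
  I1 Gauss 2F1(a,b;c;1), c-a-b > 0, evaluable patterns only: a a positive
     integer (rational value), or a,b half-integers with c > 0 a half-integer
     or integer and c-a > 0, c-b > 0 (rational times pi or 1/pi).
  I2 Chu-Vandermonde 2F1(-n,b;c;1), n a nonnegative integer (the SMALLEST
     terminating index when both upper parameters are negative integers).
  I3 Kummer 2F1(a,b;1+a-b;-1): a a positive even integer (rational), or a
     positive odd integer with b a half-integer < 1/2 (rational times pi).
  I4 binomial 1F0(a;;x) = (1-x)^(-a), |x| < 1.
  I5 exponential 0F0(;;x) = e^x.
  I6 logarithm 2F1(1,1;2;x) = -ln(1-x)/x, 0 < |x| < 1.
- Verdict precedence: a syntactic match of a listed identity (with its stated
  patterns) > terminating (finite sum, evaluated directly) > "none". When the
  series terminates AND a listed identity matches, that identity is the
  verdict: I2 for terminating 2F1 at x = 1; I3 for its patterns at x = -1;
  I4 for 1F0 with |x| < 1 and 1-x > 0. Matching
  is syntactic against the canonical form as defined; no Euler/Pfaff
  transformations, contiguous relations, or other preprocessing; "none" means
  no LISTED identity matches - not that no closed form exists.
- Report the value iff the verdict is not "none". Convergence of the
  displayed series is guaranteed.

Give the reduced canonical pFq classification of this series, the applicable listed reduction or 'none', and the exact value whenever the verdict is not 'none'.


Reduced: x = 1, 2F1, upper = {\frac{3}{4}, 2}, lower = {\frac{39}{4}}, C = \frac{2}{11}. Verdict: the Gauss summation I1 applies (x = 1: the Gamma ratio telescopes since c-a-b = 7 > 0 and a = 2 in Z>0). Hence: \frac{155}{704}.

First insight: t_0 being \frac{2}{11}, cancel k^2 + 1 from the displayed ratio first; then C = 2/11, x = 1.
Step ratio: r(k) = 1 * (k+\frac{3}{4}) (k+2) / [(k+\frac{39}{4}) (k+1)] - rational in k. x = 1; t_0 = \frac{2}{11}; negate the roots.


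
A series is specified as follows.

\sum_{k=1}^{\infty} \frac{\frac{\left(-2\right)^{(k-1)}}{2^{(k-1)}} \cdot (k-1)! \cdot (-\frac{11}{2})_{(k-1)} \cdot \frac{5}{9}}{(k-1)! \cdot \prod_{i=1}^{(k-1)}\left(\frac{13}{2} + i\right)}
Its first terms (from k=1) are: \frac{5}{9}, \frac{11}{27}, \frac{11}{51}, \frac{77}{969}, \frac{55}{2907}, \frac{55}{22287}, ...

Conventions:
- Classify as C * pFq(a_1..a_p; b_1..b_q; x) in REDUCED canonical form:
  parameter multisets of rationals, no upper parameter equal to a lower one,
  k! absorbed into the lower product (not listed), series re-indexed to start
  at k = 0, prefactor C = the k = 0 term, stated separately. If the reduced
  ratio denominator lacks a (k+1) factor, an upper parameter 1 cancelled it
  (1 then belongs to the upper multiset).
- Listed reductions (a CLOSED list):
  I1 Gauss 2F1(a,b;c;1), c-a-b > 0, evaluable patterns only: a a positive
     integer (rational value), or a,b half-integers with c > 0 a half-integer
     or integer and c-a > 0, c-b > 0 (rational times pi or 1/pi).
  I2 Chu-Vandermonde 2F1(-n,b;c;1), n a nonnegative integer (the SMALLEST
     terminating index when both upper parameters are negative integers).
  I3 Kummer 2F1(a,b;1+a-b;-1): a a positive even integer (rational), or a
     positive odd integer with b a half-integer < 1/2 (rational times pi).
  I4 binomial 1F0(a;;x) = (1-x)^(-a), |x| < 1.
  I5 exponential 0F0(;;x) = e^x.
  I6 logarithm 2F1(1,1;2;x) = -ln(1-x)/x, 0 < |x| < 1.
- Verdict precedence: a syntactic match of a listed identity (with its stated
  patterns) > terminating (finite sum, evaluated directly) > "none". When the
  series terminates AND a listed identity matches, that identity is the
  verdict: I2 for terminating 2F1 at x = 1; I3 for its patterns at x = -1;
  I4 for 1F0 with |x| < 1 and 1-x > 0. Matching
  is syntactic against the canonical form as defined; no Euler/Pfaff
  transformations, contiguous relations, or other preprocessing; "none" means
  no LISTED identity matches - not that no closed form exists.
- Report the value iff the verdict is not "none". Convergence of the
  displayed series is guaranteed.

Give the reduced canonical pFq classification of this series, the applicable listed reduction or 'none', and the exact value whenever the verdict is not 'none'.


With C = \frac{5}{9}: the canonical form is 2F1(-\frac{11}{2}, 1; \frac{15}{2}; -1). Verdict: the Kummer evaluation I3 matches (x = -1; c = \frac{15}{2} equals 1+a-b for upper {-\frac{11}{2}, 1}: listed pattern). Sum: \frac{5005}{12288} \cdot \pi.

Structural cue: x = -1 and the factorial ratio (prefactor 5/9) (k+a-1)!/(a-1)! is a rising factorial (a)_k.
Term ratio: r(k) = -1 * (k-\frac{11}{2}) (k+1) / [(k+\frac{15}{2}) (k+1)] ; factor over Q: parameters, x = -1, and C = \frac{5}{9}.


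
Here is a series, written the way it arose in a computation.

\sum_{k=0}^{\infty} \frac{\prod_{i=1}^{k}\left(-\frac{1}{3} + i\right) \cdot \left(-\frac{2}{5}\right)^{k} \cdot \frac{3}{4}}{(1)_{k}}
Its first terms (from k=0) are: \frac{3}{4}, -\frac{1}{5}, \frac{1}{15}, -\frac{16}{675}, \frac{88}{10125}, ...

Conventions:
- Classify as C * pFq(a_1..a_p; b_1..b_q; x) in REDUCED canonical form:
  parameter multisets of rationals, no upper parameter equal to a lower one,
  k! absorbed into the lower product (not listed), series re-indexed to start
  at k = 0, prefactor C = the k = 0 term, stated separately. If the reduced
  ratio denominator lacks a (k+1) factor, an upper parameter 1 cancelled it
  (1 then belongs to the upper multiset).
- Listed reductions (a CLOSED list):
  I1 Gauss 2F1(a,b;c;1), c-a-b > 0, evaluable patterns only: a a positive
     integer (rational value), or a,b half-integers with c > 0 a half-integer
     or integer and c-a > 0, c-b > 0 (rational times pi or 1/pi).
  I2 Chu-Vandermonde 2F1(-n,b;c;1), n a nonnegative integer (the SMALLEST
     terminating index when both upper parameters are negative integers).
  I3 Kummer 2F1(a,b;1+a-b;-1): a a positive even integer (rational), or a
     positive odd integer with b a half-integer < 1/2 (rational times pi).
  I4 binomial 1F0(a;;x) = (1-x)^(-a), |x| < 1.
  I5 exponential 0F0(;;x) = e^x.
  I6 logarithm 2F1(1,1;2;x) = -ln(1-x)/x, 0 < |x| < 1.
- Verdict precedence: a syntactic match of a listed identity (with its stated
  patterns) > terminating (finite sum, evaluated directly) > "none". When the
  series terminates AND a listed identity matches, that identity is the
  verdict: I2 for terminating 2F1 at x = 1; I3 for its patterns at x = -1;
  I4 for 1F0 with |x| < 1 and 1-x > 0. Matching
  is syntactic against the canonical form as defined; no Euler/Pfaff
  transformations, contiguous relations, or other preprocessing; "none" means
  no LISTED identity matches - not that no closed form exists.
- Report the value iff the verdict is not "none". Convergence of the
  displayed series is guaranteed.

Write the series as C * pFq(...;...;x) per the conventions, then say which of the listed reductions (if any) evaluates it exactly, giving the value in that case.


x = -\frac{2}{5} here; the reduced form reads 1F0, upper {\frac{2}{3}}, lower {-}, C = \frac{3}{4}. Verdict (x = -\frac{2}{5}): the I4 binomial reduction applies (the 1F0 binomial series: exponent -2/3, x = -\frac{2}{5}). Sum: \frac{3}{4} \cdot \left(\frac{7}{5}\right)^{-\frac{2}{3}}.

Key step: from the first term \frac{3}{4}: (1)_k (C = 3/4) is k! itself.
Adjacent-term ratio: r(k) = -\frac{2}{5} * (k+\frac{2}{3}) / [(k+1)] - rational in k, leading ratio -\frac{2}{5}; with t_0 = \frac{3}{4}, classification follows.


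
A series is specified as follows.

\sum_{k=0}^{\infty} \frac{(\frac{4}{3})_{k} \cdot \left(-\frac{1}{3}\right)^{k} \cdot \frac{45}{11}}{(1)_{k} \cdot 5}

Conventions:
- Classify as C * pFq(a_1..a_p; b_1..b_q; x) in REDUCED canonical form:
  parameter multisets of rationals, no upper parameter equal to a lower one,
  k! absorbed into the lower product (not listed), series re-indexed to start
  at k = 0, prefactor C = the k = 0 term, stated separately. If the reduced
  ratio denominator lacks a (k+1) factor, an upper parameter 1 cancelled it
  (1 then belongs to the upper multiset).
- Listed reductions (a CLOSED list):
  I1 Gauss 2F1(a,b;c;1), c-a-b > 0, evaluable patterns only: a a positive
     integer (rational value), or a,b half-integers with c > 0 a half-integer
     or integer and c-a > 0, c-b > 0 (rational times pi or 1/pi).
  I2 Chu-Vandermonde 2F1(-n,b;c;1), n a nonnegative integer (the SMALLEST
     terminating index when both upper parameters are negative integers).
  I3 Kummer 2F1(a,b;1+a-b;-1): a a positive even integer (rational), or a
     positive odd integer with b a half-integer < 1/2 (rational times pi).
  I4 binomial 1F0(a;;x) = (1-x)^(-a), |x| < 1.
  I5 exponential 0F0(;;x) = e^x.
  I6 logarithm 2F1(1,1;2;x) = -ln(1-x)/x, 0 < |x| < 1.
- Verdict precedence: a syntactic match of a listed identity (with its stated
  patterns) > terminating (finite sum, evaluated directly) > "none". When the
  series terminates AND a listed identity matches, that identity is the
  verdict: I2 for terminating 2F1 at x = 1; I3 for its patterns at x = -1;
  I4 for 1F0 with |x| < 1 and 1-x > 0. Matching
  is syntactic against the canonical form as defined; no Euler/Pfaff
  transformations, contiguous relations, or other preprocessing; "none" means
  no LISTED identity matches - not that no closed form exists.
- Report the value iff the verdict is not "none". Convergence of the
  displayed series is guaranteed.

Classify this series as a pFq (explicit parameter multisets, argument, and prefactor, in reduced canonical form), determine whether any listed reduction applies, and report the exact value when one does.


Reduced: x = -\frac{1}{3}, 1F0, upper = {\frac{4}{3}}, lower = {-}, C = \frac{9}{11}. Verdict at x = -\frac{1}{3}: the binomial series (I4) matches (the 1F0 binomial series: exponent -4/3, x = -\frac{1}{3}). Hence: \frac{9}{11} \cdot \left(\frac{4}{3}\right)^{-\frac{4}{3}}.

The tell: from the first term \frac{9}{11}: (1)_k (C = 9/11) is k! itself.
Term ratio: r(k) = -\frac{1}{3} * (k+\frac{4}{3}) / [(k+1)] - rational in k. x = -\frac{1}{3}; t_0 = \frac{9}{11}; negate the roots.


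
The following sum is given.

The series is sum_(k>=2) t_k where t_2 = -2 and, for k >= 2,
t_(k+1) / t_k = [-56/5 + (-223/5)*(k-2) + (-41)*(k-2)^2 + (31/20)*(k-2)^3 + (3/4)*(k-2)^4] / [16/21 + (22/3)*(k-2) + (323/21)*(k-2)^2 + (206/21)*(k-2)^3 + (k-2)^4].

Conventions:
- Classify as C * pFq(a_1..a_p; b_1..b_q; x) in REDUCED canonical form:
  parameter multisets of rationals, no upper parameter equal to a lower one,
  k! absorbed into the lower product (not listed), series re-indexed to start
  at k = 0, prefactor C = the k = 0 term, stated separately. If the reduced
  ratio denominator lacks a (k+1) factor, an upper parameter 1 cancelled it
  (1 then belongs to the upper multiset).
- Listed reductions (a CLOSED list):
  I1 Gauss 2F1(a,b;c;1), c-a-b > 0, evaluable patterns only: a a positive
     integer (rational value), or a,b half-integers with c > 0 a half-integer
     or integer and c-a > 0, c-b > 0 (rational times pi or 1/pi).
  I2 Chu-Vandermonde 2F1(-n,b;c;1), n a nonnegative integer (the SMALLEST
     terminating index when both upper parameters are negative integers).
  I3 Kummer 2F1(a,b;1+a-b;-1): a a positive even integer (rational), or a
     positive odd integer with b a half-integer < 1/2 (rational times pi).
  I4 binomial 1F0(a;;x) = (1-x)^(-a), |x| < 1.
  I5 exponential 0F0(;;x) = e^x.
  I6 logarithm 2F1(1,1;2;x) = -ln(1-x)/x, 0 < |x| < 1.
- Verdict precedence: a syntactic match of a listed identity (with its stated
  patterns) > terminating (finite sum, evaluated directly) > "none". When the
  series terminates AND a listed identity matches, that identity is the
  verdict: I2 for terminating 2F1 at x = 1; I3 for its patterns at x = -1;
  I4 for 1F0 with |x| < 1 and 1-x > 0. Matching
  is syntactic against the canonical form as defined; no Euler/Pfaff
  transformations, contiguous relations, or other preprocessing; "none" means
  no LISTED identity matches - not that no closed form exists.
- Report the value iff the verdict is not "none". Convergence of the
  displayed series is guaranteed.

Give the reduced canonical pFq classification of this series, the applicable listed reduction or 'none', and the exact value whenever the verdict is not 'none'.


Prefactor -2, argument 3/4: 2F1 with upper {-7, 2/5} over lower {1/7}. Verdict: terminating - the sum ends at index 7 because -7 is a negative integer; exact evaluation follows. Value: 65831734938521/43894400000000.

The tell: t_0 = -2 here, and factor the ratio over Q (prefactor -2): negated roots = parameters.
Step ratio: r(k) = (3/4) * (k-7) (k+2/5) / [(k+1/7) (k+1)] - rational in k. x = (3/4); t_0 = -2; negate the roots.


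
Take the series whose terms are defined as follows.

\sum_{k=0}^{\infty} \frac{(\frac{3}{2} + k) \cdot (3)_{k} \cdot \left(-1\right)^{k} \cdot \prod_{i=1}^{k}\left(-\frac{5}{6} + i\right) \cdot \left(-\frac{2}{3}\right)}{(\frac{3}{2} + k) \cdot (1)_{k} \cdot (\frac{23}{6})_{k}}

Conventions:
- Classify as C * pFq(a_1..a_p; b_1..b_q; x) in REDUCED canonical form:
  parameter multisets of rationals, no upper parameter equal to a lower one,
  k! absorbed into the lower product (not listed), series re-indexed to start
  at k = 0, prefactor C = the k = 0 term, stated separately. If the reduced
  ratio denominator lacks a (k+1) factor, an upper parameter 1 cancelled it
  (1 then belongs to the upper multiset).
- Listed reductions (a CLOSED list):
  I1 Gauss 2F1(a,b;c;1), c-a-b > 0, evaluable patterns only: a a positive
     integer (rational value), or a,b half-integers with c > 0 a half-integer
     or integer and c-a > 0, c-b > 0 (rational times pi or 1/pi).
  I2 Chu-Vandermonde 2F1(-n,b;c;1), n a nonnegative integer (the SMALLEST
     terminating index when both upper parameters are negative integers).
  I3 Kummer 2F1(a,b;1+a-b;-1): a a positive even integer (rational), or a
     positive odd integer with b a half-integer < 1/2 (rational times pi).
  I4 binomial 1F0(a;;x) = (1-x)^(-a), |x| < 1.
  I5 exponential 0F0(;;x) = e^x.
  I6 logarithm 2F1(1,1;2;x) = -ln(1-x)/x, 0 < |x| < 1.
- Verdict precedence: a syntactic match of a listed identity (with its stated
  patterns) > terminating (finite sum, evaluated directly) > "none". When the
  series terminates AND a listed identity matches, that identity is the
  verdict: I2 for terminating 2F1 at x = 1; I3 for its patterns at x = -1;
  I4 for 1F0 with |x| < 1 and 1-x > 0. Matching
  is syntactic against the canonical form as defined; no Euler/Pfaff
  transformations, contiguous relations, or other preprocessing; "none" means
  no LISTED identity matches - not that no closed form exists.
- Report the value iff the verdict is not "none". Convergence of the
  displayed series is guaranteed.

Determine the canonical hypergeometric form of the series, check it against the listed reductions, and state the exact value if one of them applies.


x = -1 here; the reduced form reads 2F1, upper {\frac{1}{6}, 3}, lower {\frac{23}{6}}, C = -\frac{2}{3}. Verdict: none. No listed pattern accepts 2F1(\frac{1}{6}, 3; \frac{23}{6}; -1).

Key observation: with t_0 = -\frac{2}{3}, the running product (C = -2/3, x = -1) telescopes to a rising factorial.
Ratio: r(k) = -1 * (k+\frac{1}{6}) (k+3) / [(k+\frac{23}{6}) (k+1)] ; factor over Q: parameters, x = -1, and C = -\frac{2}{3}.


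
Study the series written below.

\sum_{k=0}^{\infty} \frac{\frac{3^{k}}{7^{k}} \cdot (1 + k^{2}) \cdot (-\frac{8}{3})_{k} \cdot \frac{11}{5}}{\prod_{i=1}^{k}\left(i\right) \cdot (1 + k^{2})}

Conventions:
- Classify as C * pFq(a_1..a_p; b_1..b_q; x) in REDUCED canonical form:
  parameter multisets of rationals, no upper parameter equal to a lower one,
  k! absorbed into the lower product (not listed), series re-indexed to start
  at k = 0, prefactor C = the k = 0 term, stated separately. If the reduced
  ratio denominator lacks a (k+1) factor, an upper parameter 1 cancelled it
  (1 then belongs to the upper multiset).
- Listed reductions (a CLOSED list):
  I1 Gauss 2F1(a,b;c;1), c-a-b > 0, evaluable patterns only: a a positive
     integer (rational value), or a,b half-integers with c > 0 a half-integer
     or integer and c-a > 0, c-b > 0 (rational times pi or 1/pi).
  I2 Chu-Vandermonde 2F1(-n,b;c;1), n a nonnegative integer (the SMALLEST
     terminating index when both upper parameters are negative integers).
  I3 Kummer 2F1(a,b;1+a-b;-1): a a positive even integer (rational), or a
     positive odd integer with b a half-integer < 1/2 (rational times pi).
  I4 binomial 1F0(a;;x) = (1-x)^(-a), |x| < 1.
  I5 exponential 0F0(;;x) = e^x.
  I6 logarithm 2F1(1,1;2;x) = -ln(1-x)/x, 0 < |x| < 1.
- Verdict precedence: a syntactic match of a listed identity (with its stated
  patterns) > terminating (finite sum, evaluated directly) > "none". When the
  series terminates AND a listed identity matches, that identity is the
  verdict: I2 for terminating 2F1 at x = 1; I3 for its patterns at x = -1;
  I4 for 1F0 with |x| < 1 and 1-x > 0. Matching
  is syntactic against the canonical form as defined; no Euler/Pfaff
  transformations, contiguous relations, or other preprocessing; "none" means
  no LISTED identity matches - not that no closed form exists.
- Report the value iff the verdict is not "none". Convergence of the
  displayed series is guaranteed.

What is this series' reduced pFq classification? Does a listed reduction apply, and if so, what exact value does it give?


Prefactor \frac{11}{5}, argument \frac{3}{7}: 1F0 with upper {-\frac{8}{3}} over lower {-}. Verdict at x = \frac{3}{7}: the binomial series (I4) matches (the 1F0 binomial series: exponent 8/3, x = \frac{3}{7}). Value: \frac{11}{5} \cdot \left(\frac{4}{7}\right)^{\frac{8}{3}}.

Key observation: t_0 being \frac{11}{5}, the product of the first k integers (C = 11/5, x = 3/7) is k!.
Consecutive-term ratio: r(k) = \frac{3}{7} * (k-\frac{8}{3}) / [(k+1)] - rational in k, leading ratio \frac{3}{7}; with t_0 = \frac{11}{5}, classification follows.


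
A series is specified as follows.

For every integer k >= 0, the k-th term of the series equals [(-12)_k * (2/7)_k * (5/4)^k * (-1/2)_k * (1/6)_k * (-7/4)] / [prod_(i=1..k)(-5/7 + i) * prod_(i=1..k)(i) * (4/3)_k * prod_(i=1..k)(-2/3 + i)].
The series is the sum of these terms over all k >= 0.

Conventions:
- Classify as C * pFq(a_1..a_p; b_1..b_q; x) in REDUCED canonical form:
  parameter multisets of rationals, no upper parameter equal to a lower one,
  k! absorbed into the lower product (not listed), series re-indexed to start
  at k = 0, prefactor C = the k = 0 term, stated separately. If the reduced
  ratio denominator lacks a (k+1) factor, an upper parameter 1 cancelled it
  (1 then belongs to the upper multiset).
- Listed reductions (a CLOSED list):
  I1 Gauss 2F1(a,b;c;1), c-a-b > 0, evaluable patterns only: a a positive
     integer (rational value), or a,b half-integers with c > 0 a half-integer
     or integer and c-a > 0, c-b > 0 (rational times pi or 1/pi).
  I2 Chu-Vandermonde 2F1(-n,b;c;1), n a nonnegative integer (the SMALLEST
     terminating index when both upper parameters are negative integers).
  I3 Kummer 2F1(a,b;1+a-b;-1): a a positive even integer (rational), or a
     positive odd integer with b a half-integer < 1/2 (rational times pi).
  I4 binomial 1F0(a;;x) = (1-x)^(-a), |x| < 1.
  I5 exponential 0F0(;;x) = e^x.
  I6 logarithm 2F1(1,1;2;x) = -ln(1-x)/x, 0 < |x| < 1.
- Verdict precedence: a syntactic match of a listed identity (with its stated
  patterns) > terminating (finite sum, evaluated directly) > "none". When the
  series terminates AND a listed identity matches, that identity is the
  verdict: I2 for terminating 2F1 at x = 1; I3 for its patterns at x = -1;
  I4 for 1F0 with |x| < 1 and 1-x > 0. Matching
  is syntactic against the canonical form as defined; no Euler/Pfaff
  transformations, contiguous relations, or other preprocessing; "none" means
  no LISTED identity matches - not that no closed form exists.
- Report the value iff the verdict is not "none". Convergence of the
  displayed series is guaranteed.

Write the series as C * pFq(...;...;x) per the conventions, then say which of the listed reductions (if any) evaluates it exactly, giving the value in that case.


The series (x = 5/4) is 3F2: upper {-12, -1/2, 1/6}, lower {1/3, 4/3}, prefactor -7/4. Verdict: terminating. (-12)_k vanishes past k = 12, leaving a 13-term sum, computed directly. Its exact value is -2694796383044707417952638307/614705722708658847821594624.

The tell: t_0 being -7/4, the lower running product (C = -7/4, x = 5/4) is a rising factorial.
Term ratio: r(k) = (5/4) * (k-12) (k-1/2) (k+1/6) / [(k+1/3) (k+4/3) (k+1)] - rational in k, leading ratio (5/4); with t_0 = -7/4, classification follows.


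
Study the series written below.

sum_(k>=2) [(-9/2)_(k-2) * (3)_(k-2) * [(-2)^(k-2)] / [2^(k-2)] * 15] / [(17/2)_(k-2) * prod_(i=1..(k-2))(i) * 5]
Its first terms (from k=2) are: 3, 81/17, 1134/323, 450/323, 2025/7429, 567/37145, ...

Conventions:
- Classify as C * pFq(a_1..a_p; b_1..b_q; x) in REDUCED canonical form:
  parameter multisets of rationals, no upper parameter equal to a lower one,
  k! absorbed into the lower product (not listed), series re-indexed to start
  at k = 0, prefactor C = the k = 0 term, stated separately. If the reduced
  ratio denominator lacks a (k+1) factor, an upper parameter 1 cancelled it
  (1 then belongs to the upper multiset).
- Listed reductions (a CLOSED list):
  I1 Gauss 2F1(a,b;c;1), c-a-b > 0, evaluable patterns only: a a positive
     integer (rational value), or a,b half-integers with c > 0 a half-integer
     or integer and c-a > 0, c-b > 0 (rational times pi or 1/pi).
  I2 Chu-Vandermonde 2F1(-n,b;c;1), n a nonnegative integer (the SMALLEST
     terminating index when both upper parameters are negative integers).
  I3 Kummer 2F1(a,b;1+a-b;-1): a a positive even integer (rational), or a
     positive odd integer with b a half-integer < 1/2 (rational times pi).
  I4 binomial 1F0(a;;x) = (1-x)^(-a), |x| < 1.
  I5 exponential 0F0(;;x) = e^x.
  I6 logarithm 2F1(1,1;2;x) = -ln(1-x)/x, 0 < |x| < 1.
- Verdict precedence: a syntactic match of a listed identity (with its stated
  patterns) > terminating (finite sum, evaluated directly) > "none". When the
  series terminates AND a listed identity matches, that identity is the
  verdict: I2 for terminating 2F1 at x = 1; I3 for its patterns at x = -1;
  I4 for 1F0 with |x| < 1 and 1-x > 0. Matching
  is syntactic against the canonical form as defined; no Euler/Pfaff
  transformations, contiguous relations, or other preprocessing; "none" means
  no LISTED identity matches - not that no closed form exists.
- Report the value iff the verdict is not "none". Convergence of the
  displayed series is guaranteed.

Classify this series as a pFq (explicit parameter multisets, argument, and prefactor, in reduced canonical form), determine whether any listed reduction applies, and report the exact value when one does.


This is 3 * 2F1(-9/2, 3; 17/2; -1) in reduced canonical form. Verdict: this is the Kummer evaluation I3 (x = -1; c = 17/2 equals 1+a-b for upper {-9/2, 3}: listed pattern). Value: (135135/32768) * pi.

Structural cue: t_0 being 3, the two k-th powers (prefactor 3) combine into one argument.
Adjacent-term ratio: r(k) = (-1) * (k-9/2) (k+3) / [(k+17/2) (k+1)] - poly over poly, x = (-1) from leading terms; C = 3 at k = 0.


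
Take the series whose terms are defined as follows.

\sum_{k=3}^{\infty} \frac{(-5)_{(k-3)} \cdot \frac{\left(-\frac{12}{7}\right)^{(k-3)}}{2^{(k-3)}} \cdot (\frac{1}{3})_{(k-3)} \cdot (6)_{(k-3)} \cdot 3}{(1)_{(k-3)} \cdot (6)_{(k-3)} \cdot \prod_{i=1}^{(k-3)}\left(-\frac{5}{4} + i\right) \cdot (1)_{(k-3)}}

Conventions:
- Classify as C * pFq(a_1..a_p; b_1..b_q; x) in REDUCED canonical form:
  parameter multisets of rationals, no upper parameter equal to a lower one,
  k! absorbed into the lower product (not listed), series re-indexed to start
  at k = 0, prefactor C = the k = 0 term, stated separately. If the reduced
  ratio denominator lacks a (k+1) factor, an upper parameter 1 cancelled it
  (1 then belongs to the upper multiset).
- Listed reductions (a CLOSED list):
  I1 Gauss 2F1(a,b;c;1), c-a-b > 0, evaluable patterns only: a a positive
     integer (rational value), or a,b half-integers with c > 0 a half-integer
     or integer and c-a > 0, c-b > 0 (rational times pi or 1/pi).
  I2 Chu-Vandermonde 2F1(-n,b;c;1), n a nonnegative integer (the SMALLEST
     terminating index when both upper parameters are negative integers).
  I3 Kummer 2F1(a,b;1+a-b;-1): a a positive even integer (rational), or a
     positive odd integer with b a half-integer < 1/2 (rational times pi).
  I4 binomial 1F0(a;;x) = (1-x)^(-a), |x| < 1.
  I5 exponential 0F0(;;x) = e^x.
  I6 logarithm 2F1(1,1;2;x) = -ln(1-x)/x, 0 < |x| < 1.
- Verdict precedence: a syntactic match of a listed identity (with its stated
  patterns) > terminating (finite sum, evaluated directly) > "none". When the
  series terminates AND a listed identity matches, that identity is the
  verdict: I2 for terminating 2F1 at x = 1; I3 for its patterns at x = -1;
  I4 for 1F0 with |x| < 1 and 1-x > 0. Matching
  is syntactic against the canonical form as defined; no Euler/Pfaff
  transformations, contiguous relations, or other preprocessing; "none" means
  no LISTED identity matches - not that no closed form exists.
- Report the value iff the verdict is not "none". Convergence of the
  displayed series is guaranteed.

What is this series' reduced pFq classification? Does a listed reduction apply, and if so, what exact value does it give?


x = -\frac{6}{7} here; the reduced form reads 2F2, upper {-5, \frac{1}{3}}, lower {-\frac{1}{4}, 1}, C = 3. Verdict: terminating. With -5 upstairs the series is a 6-term polynomial sum; evaluated term by term. Value: -\frac{428954189}{8319465}.

Key step: t_0 being 3, the parameter 6 appears in both the upper and lower lists and cancels.
Consecutive-term ratio: r(k) = -\frac{6}{7} * (k-5) (k+\frac{1}{3}) / [(k-\frac{1}{4}) (k+1) (k+1)] - poly over poly, x = -\frac{6}{7} from leading terms; C = 3 at k = 0.


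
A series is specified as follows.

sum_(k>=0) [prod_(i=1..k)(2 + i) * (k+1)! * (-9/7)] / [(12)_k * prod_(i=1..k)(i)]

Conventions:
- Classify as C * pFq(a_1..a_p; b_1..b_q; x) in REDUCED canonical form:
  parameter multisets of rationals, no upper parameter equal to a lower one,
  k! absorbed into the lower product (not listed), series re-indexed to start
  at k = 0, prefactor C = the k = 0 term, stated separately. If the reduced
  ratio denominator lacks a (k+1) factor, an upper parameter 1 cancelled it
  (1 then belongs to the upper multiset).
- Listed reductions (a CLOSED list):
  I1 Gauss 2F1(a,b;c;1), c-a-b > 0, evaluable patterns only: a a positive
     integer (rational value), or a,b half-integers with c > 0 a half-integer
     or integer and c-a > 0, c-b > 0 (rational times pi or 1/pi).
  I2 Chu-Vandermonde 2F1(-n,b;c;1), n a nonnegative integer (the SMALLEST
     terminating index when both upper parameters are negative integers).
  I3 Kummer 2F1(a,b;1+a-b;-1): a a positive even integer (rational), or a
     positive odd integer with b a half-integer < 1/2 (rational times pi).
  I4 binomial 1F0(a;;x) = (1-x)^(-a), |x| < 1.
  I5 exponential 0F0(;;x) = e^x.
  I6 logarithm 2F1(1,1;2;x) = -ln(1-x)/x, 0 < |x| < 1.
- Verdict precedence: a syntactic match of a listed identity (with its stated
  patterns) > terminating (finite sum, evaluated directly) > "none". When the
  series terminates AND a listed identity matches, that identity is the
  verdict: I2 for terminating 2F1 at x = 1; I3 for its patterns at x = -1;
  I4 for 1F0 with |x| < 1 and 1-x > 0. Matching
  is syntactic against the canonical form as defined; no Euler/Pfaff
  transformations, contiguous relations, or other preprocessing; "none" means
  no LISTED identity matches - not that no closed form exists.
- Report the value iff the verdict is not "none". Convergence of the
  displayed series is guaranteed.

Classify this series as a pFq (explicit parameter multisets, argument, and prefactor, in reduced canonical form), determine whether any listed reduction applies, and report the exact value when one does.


Prefactor -9/7, argument 1: 2F1 with upper {2, 3} over lower {12}. Verdict: Gauss's theorem (I1) matches (x = 1: the Gamma ratio telescopes since c-a-b = 7 > 0 and a = 2 in Z>0). Sum: -495/196.

Structural cue: x = 1 and the running product (prefactor -9/7) telescopes to a rising factorial.
Ratio: r(k) = 1 * (k+2) (k+3) / [(k+12) (k+1)] - rational in k, leading ratio 1; with t_0 = -9/7, classification follows.


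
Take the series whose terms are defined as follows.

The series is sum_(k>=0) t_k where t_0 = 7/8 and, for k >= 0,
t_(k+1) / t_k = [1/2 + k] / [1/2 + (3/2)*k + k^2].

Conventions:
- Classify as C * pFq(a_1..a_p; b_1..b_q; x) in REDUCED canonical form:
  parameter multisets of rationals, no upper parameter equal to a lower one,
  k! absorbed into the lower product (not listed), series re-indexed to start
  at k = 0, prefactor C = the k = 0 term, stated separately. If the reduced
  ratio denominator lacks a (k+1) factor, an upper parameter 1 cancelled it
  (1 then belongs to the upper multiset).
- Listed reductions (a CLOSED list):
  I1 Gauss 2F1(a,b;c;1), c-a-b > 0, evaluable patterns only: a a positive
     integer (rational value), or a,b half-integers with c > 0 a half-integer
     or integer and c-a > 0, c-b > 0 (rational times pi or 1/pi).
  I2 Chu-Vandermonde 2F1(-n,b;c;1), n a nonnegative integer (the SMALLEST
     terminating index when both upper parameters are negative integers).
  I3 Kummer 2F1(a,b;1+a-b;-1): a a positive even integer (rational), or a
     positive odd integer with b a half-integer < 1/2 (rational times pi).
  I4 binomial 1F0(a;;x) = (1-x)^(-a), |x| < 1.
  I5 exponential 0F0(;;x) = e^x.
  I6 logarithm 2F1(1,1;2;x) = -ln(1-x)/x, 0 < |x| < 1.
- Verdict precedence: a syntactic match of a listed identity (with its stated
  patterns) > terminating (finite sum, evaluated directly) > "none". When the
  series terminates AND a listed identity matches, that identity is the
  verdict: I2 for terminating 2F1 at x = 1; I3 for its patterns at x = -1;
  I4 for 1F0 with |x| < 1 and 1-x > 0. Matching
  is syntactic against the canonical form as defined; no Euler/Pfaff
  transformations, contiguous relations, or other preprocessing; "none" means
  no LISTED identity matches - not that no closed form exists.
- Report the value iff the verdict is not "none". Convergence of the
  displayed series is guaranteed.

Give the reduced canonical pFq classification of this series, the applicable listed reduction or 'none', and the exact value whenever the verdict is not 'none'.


Canonical form: C = 7/8 times 0F0 with upper {-}, lower {-}, x = 1. Verdict: this is the I5 exponential reduction (the 0F0 exponential series at x = 1). Value: (7/8) * e^(1).

Structural cue: t_0 = 7/8 here, and the ratio is unreduced: k + 1/2 divides both sides (prefactor 7/8).
Ratio: r(k) = 1 * 1 / [(k+1)] - poly over poly, x = 1 from leading terms; C = 7/8 at k = 0.


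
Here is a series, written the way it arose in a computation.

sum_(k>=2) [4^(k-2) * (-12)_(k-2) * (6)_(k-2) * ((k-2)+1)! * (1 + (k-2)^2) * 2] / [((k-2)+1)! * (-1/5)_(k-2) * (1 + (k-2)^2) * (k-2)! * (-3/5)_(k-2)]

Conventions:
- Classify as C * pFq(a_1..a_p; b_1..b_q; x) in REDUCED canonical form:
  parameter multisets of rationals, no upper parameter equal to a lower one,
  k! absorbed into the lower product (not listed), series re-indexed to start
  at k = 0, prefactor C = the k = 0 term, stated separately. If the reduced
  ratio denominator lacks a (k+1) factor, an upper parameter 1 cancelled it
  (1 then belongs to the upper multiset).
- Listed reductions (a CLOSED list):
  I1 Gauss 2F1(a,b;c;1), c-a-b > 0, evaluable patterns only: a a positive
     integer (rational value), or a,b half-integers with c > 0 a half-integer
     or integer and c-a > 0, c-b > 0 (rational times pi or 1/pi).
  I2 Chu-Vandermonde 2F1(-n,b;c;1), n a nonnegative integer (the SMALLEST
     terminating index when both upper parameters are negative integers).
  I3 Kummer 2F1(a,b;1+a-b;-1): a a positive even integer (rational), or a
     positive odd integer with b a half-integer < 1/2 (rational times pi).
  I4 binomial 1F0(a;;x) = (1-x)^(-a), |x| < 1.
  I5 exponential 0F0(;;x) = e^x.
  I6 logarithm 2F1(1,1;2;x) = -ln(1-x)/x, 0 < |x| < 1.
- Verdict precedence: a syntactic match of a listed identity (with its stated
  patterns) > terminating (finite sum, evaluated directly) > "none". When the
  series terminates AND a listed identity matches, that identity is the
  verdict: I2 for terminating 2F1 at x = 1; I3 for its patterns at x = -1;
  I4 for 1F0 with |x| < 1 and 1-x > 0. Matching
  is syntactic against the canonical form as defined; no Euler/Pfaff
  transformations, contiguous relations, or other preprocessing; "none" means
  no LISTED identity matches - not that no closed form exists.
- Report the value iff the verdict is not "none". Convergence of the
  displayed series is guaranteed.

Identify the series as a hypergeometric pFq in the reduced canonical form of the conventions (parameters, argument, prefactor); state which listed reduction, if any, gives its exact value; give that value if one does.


Classification (C = 2): 2F2 with upper {-12, 6}, lower {-3/5, -1/5}, argument x = 4. Verdict: terminating (-12 upstairs). 13 nonzero terms in all; added directly. Its exact value is -112180162183764322945862/89114673216237669.

Key observation: t_0 = 2 here, and the factorial ratio (prefactor 2) (k+a-1)!/(a-1)! is a rising factorial (a)_k.
Step ratio: r(k) = 4 * (k-12) (k+6) / [(k-3/5) (k-1/5) (k+1)] - poly over poly, x = 4 from leading terms; C = 2 at k = 0.
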